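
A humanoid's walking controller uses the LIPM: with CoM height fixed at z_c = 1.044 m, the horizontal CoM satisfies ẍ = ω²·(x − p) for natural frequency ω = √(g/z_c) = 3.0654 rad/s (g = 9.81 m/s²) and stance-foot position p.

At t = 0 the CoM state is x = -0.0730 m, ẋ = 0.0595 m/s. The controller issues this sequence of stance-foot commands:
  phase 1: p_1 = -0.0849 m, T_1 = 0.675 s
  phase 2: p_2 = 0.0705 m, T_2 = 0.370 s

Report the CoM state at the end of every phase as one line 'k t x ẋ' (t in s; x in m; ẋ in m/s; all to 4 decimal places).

phase 1: p=-0.0849, T=0.675, ωT=2.069145, cosh=4.022172, sinh=3.895878; start (x,ẋ)=(-0.073000, 0.059500) → end (x,ẋ)=(0.038584, 0.381434)
phase 2: p=0.0705, T=0.370, ωT=1.134198, cosh=1.715180, sinh=1.393500; start (x,ẋ)=(0.038584, 0.381434) → end (x,ẋ)=(0.189154, 0.517893)

1 0.6750 0.0386 0.3814
2 1.0450 0.1892 0.5179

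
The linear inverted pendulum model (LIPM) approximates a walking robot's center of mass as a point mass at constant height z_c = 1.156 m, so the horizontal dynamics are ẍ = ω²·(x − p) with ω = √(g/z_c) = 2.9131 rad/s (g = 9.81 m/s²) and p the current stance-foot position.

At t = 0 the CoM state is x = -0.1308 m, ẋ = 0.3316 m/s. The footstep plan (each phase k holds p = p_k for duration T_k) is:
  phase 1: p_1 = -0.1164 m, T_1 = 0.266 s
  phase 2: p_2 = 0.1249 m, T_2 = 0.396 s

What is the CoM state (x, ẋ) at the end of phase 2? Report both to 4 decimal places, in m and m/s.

x = 0.0371, ẋ = 0.0203

phase 1: p=-0.1164, T=0.266, ωT=0.774885, cosh=1.315549, sinh=0.854792; start (x,ẋ)=(-0.130800, 0.331600) → end (x,ẋ)=(-0.038042, 0.400379)
phase 2: p=0.1249, T=0.396, ωT=1.153588, cosh=1.742523, sinh=1.427020; start (x,ẋ)=(-0.038042, 0.400379) → end (x,ẋ)=(0.037100, 0.020309)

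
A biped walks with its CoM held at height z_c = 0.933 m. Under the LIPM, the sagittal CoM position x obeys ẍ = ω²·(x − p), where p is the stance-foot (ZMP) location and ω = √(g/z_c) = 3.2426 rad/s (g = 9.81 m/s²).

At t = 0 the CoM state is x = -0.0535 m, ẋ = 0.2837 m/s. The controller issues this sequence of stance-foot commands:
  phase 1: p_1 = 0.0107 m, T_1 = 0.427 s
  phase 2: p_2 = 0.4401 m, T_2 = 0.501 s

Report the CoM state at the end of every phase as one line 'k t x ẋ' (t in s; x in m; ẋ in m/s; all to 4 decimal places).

1 0.4270 0.0382 0.2124
2 0.9280 -0.4597 -2.6192

phase 1: p=0.0107, T=0.427, ωT=1.384590, cosh=2.121808, sinh=1.871381; start (x,ẋ)=(-0.053500, 0.283700) → end (x,ẋ)=(0.038210, 0.212382)
phase 2: p=0.4401, T=0.501, ωT=1.624543, cosh=2.636549, sinh=2.439547; start (x,ẋ)=(0.038210, 0.212382) → end (x,ẋ)=(-0.459719, -2.619186)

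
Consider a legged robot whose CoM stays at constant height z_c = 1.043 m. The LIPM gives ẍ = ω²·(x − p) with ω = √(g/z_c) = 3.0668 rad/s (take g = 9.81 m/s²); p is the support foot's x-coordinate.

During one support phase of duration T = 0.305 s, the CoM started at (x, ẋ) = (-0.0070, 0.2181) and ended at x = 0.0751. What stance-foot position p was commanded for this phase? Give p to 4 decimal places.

p = -0.0186

ωT = 3.0668·0.305 = 0.935374; cosh(ωT) = 1.470303, sinh(ωT) = 1.077864
x(T) = p + (x₀−p)·cosh(ωT) + (ẋ₀/ω)·sinh(ωT) ⇒ p·(1 − cosh) = x(T) − x₀·cosh − (ẋ₀/ω)·sinh
numerator   = 0.0751 − (-0.0070)·1.470303 − (0.2181/3.0668)·1.077864 = 0.008738
denominator = 1 − 1.470303 = -0.470303
p = 0.008738 / -0.470303 = -0.0186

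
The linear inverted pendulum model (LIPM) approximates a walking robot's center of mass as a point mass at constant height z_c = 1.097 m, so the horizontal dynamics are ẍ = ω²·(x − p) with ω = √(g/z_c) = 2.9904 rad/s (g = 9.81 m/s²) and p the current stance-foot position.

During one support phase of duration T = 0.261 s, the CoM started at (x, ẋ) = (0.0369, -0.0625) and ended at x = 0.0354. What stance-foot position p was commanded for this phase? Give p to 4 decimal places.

p = -0.0147

ωT = 2.9904·0.261 = 0.780494; cosh(ωT) = 1.320365, sinh(ωT) = 0.862186
x(T) = p + (x₀−p)·cosh(ωT) + (ẋ₀/ω)·sinh(ωT) ⇒ p·(1 − cosh) = x(T) − x₀·cosh − (ẋ₀/ω)·sinh
numerator   = 0.0354 − (0.0369)·1.320365 − (-0.0625/2.9904)·0.862186 = 0.004698
denominator = 1 − 1.320365 = -0.320365
p = 0.004698 / -0.320365 = -0.0147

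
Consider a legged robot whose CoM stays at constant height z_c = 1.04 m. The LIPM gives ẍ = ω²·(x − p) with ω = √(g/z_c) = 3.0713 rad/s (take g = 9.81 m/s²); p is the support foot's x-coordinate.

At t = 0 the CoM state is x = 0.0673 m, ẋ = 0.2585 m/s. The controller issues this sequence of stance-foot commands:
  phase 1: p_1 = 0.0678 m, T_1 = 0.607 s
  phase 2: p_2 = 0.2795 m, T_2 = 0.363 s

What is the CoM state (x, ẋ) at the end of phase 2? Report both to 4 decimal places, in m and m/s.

x = 0.7428, ẋ = 1.6493

phase 1: p=0.0678, T=0.607, ωT=1.864279, cosh=3.303146, sinh=3.148138; start (x,ẋ)=(0.067300, 0.258500) → end (x,ẋ)=(0.331116, 0.849029)
phase 2: p=0.2795, T=0.363, ωT=1.114882, cosh=1.688581, sinh=1.360627; start (x,ẋ)=(0.331116, 0.849029) → end (x,ẋ)=(0.742788, 1.649350)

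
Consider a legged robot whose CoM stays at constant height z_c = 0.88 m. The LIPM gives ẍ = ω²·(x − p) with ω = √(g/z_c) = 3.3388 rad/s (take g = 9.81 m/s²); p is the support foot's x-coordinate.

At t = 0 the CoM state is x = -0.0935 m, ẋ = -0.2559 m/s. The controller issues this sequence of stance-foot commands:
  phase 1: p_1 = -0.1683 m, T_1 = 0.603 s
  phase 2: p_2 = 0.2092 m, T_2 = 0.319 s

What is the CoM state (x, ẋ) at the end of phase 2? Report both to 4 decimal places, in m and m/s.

x = -0.4200, ẋ = -1.6895

phase 1: p=-0.1683, T=0.603, ωT=2.013296, cosh=3.810754, sinh=3.677206; start (x,ẋ)=(-0.093500, -0.255900) → end (x,ẋ)=(-0.165093, -0.056818)
phase 2: p=0.2092, T=0.319, ωT=1.065077, cosh=1.622882, sinh=1.278181; start (x,ẋ)=(-0.165093, -0.056818) → end (x,ẋ)=(-0.419984, -1.689536)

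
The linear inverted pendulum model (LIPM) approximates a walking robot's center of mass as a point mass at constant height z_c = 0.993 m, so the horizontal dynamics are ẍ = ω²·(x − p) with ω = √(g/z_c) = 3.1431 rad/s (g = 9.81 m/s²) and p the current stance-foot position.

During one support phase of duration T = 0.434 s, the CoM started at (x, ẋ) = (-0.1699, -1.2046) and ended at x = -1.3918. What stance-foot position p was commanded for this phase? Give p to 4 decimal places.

p = 0.3109

ωT = 3.1431·0.434 = 1.364105; cosh(ωT) = 2.083915, sinh(ωT) = 1.828306
x(T) = p + (x₀−p)·cosh(ωT) + (ẋ₀/ω)·sinh(ωT) ⇒ p·(1 − cosh) = x(T) − x₀·cosh − (ẋ₀/ω)·sinh
numerator   = -1.3918 − (-0.1699)·2.083915 − (-1.2046/3.1431)·1.828306 = -0.337040
denominator = 1 − 2.083915 = -1.083915
p = -0.337040 / -1.083915 = 0.3109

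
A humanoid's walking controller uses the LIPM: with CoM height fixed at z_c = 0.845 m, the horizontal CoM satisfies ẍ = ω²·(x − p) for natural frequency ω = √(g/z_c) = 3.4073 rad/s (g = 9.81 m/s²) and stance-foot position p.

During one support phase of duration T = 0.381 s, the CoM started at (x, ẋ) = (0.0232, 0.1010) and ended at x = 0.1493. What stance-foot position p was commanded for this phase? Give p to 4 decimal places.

p = -0.0552

ωT = 3.4073·0.381 = 1.298181; cosh(ωT) = 1.967829, sinh(ωT) = 1.694801
x(T) = p + (x₀−p)·cosh(ωT) + (ẋ₀/ω)·sinh(ωT) ⇒ p·(1 − cosh) = x(T) − x₀·cosh − (ẋ₀/ω)·sinh
numerator   = 0.1493 − (0.0232)·1.967829 − (0.1010/3.4073)·1.694801 = 0.053409
denominator = 1 − 1.967829 = -0.967829
p = 0.053409 / -0.967829 = -0.0552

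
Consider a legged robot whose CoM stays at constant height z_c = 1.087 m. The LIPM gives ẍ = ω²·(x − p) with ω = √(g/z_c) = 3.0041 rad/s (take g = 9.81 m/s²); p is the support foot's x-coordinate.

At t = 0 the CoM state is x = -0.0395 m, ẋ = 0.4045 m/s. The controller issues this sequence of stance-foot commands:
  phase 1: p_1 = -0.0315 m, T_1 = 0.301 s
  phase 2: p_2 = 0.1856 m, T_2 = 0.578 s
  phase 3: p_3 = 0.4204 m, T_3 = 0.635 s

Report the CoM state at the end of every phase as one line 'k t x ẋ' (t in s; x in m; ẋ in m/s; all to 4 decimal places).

1 0.3010 0.0960 0.5566
2 0.8790 0.4331 0.8890
3 1.5140 1.4390 3.1862

phase 1: p=-0.0315, T=0.301, ωT=0.904234, cosh=1.437446, sinh=1.032594; start (x,ẋ)=(-0.039500, 0.404500) → end (x,ẋ)=(0.096038, 0.556631)
phase 2: p=0.1856, T=0.578, ωT=1.736370, cosh=2.926429, sinh=2.750270; start (x,ẋ)=(0.096038, 0.556631) → end (x,ẋ)=(0.433103, 0.888975)
phase 3: p=0.4204, T=0.635, ωT=1.907604, cosh=3.442680, sinh=3.294244; start (x,ẋ)=(0.433103, 0.888975) → end (x,ẋ)=(1.438967, 3.186167)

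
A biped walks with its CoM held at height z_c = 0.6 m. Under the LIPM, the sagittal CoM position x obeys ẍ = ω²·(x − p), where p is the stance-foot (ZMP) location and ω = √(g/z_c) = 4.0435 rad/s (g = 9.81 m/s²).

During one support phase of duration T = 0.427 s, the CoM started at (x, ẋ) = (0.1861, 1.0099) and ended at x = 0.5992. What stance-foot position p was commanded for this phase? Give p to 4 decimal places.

p = 0.3265

ωT = 4.0435·0.427 = 1.726574; cosh(ωT) = 2.899629, sinh(ωT) = 2.721736
x(T) = p + (x₀−p)·cosh(ωT) + (ẋ₀/ω)·sinh(ωT) ⇒ p·(1 − cosh) = x(T) − x₀·cosh − (ẋ₀/ω)·sinh
numerator   = 0.5992 − (0.1861)·2.899629 − (1.0099/4.0435)·2.721736 = -0.620199
denominator = 1 − 2.899629 = -1.899629
p = -0.620199 / -1.899629 = 0.3265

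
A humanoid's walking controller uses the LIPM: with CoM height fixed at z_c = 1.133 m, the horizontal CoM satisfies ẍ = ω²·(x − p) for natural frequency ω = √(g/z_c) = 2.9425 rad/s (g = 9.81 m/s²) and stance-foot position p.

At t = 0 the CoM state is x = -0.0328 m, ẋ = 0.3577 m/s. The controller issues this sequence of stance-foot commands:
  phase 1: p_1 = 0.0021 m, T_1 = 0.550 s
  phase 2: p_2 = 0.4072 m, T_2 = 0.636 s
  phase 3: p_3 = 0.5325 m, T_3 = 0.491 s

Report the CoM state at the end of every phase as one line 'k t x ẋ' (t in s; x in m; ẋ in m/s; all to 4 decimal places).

phase 1: p=0.0021, T=0.550, ωT=1.618375, cosh=2.621553, sinh=2.423333; start (x,ẋ)=(-0.032800, 0.357700) → end (x,ẋ)=(0.205196, 0.688870)
phase 2: p=0.4072, T=0.636, ωT=1.871430, cosh=3.325742, sinh=3.171839; start (x,ẋ)=(0.205196, 0.688870) → end (x,ẋ)=(0.477947, 0.405673)
phase 3: p=0.5325, T=0.491, ωT=1.444767, cosh=2.238333, sinh=2.002533; start (x,ẋ)=(0.477947, 0.405673) → end (x,ẋ)=(0.686476, 0.586583)

1 0.5500 0.2052 0.6889
2 1.1860 0.4779 0.4057
3 1.6770 0.6865 0.5866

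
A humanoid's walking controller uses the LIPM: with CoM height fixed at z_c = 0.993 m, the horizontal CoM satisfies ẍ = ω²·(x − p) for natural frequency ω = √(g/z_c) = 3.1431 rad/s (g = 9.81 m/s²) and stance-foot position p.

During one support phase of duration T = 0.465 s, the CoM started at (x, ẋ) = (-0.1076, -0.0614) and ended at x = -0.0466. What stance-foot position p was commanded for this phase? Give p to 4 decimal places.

ωT = 3.1431·0.465 = 1.461542; cosh(ωT) = 2.272240, sinh(ωT) = 2.040362
x(T) = p + (x₀−p)·cosh(ωT) + (ẋ₀/ω)·sinh(ωT) ⇒ p·(1 − cosh) = x(T) − x₀·cosh − (ẋ₀/ω)·sinh
numerator   = -0.0466 − (-0.1076)·2.272240 − (-0.0614/3.1431)·2.040362 = 0.237751
denominator = 1 − 2.272240 = -1.272240
p = 0.237751 / -1.272240 = -0.1869

p = -0.1869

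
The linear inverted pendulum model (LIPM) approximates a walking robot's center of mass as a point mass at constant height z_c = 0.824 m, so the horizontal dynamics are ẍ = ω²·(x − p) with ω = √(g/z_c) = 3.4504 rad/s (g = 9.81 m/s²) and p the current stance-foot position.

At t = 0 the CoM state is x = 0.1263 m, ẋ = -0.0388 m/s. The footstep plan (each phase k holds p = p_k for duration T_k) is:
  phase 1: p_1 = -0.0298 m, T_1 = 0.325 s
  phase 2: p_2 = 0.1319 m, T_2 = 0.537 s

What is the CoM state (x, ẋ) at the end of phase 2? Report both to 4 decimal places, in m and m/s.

phase 1: p=-0.0298, T=0.325, ωT=1.121380, cosh=1.697458, sinh=1.371628; start (x,ẋ)=(0.126300, -0.038800) → end (x,ẋ)=(0.219749, 0.672908)
phase 2: p=0.1319, T=0.537, ωT=1.852865, cosh=3.267426, sinh=3.110639; start (x,ẋ)=(0.219749, 0.672908) → end (x,ẋ)=(1.025587, 3.141558)

x = 1.0256, ẋ = 3.1416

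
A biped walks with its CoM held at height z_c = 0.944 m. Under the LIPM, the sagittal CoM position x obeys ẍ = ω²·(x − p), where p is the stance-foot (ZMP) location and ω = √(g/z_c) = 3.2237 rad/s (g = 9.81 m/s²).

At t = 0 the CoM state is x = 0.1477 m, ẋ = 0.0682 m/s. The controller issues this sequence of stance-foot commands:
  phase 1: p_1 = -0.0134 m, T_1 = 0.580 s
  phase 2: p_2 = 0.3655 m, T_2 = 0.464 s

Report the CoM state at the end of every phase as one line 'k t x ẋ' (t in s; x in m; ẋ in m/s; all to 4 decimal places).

1 0.5800 0.5885 1.8708
2 1.0440 2.1181 5.9078

phase 1: p=-0.0134, T=0.580, ωT=1.869746, cosh=3.320406, sinh=3.166243; start (x,ẋ)=(0.147700, 0.068200) → end (x,ẋ)=(0.588502, 1.870802)
phase 2: p=0.3655, T=0.464, ωT=1.495797, cosh=2.343481, sinh=2.119411; start (x,ẋ)=(0.588502, 1.870802) → end (x,ẋ)=(2.118053, 5.907814)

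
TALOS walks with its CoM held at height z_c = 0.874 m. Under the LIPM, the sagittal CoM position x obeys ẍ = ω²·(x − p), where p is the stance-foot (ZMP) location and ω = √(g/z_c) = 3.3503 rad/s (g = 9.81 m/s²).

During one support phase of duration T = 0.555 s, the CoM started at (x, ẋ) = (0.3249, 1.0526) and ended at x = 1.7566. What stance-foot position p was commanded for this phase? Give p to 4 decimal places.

ωT = 3.3503·0.555 = 1.859417; cosh(ωT) = 3.287877, sinh(ωT) = 3.132113
x(T) = p + (x₀−p)·cosh(ωT) + (ẋ₀/ω)·sinh(ωT) ⇒ p·(1 − cosh) = x(T) − x₀·cosh − (ẋ₀/ω)·sinh
numerator   = 1.7566 − (0.3249)·3.287877 − (1.0526/3.3503)·3.132113 = -0.295681
denominator = 1 − 3.287877 = -2.287877
p = -0.295681 / -2.287877 = 0.1292

p = 0.1292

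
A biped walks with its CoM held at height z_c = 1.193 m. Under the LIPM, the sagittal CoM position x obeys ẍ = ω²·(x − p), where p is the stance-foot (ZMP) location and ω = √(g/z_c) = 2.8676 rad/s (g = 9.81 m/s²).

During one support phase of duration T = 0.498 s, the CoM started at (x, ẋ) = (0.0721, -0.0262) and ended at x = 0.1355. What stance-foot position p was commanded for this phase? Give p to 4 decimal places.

p = 0.0046

ωT = 2.8676·0.498 = 1.428065; cosh(ωT) = 2.205196, sinh(ωT) = 1.965424
x(T) = p + (x₀−p)·cosh(ωT) + (ẋ₀/ω)·sinh(ωT) ⇒ p·(1 − cosh) = x(T) − x₀·cosh − (ẋ₀/ω)·sinh
numerator   = 0.1355 − (0.0721)·2.205196 − (-0.0262/2.8676)·1.965424 = -0.005537
denominator = 1 − 2.205196 = -1.205196
p = -0.005537 / -1.205196 = 0.0046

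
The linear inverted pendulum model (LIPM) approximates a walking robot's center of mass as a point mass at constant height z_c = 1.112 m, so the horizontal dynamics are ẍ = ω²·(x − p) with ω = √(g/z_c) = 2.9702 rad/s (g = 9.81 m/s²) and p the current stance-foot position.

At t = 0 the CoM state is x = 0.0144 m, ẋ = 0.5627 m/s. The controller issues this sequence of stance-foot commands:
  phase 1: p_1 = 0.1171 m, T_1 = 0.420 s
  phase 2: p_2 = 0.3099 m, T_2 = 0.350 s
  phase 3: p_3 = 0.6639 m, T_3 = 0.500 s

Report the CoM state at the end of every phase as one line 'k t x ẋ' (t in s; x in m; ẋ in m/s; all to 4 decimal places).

phase 1: p=0.1171, T=0.420, ωT=1.247484, cosh=1.884399, sinh=1.597173; start (x,ẋ)=(0.014400, 0.562700) → end (x,ẋ)=(0.226154, 0.573151)
phase 2: p=0.3099, T=0.350, ωT=1.039570, cosh=1.590804, sinh=1.237197; start (x,ẋ)=(0.226154, 0.573151) → end (x,ẋ)=(0.415415, 0.604028)
phase 3: p=0.6639, T=0.500, ωT=1.485100, cosh=2.320943, sinh=2.094464; start (x,ẋ)=(0.415415, 0.604028) → end (x,ẋ)=(0.513116, -0.143904)

1 0.4200 0.2262 0.5732
2 0.7700 0.4154 0.6040
3 1.2700 0.5131 -0.1439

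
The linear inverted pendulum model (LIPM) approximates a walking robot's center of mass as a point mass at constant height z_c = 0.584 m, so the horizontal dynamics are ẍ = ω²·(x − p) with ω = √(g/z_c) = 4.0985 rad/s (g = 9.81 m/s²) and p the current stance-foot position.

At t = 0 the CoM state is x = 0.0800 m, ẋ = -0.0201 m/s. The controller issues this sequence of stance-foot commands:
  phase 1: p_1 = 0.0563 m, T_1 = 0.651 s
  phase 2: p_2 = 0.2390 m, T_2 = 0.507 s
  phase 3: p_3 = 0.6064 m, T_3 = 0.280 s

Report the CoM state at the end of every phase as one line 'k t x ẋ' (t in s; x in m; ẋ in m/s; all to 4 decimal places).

1 0.6510 0.1927 0.5511
2 1.1580 0.5800 1.4902
3 1.4380 1.0756 2.4304

phase 1: p=0.0563, T=0.651, ωT=2.668123, cosh=7.241140, sinh=7.171758; start (x,ẋ)=(0.080000, -0.020100) → end (x,ẋ)=(0.192743, 0.551078)
phase 2: p=0.2390, T=0.507, ωT=2.077939, cosh=4.056590, sinh=3.931402; start (x,ẋ)=(0.192743, 0.551078) → end (x,ẋ)=(0.579965, 1.490166)
phase 3: p=0.6064, T=0.280, ωT=1.147580, cosh=1.733982, sinh=1.416578; start (x,ẋ)=(0.579965, 1.490166) → end (x,ẋ)=(1.075612, 2.430440)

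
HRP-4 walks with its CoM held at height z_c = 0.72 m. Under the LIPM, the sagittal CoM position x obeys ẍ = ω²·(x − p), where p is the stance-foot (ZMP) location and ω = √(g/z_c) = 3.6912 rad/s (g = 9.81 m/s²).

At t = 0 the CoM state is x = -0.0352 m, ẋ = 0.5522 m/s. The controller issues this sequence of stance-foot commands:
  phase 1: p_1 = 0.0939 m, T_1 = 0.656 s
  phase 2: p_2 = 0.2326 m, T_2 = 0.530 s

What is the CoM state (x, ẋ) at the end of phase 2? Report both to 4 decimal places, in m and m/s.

phase 1: p=0.0939, T=0.656, ωT=2.421427, cosh=5.675358, sinh=5.586563; start (x,ẋ)=(-0.035200, 0.552200) → end (x,ẋ)=(0.196956, 0.471746)
phase 2: p=0.2326, T=0.530, ωT=1.956336, cosh=3.607369, sinh=3.465994; start (x,ẋ)=(0.196956, 0.471746) → end (x,ẋ)=(0.546982, 1.245741)

x = 0.5470, ẋ = 1.2457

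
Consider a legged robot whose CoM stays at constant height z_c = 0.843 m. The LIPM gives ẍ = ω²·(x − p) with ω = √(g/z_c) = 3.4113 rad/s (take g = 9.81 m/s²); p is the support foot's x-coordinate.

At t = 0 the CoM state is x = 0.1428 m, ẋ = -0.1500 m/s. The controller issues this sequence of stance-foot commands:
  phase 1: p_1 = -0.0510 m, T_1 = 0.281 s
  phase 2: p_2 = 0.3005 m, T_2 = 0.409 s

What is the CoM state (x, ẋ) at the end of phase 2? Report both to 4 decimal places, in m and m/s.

phase 1: p=-0.0510, T=0.281, ωT=0.958575, cosh=1.495709, sinh=1.112270; start (x,ẋ)=(0.142800, -0.150000) → end (x,ẋ)=(0.189960, 0.510976)
phase 2: p=0.3005, T=0.409, ωT=1.395222, cosh=2.141824, sinh=1.894046; start (x,ẋ)=(0.189960, 0.510976) → end (x,ẋ)=(0.347451, 0.380206)

x = 0.3475, ẋ = 0.3802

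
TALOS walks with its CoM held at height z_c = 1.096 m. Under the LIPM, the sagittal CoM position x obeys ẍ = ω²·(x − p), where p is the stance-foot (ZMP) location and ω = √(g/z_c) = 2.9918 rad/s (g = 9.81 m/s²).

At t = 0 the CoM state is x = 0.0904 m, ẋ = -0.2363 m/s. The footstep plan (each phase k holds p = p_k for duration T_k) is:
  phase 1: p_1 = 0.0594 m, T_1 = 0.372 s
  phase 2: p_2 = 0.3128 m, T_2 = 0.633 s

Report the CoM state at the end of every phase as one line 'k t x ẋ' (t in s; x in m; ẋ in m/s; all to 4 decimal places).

1 0.3720 0.0045 -0.2725
2 1.0050 -1.0306 -3.9213

phase 1: p=0.0594, T=0.372, ωT=1.112950, cosh=1.685955, sinh=1.357367; start (x,ẋ)=(0.090400, -0.236300) → end (x,ẋ)=(0.004456, -0.272501)
phase 2: p=0.3128, T=0.633, ωT=1.893809, cosh=3.397565, sinh=3.247068; start (x,ẋ)=(0.004456, -0.272501) → end (x,ẋ)=(-1.030569, -3.921269)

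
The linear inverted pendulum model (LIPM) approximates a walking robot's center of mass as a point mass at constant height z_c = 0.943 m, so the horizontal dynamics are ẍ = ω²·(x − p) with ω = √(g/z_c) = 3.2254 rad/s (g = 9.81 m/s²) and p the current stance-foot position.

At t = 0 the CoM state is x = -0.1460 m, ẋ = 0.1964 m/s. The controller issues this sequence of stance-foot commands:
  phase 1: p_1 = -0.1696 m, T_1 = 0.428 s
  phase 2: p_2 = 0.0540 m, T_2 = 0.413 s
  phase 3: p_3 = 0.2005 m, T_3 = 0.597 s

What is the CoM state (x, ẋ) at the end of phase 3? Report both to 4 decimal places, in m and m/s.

phase 1: p=-0.1696, T=0.428, ωT=1.380471, cosh=2.114118, sinh=1.862658; start (x,ẋ)=(-0.146000, 0.196400) → end (x,ẋ)=(-0.006286, 0.556997)
phase 2: p=0.0540, T=0.413, ωT=1.332090, cosh=2.026440, sinh=1.762515; start (x,ẋ)=(-0.006286, 0.556997) → end (x,ẋ)=(0.236203, 0.786004)
phase 3: p=0.2005, T=0.597, ωT=1.925564, cosh=3.502404, sinh=3.356611; start (x,ẋ)=(0.236203, 0.786004) → end (x,ẋ)=(1.143526, 3.139441)

x = 1.1435, ẋ = 3.1394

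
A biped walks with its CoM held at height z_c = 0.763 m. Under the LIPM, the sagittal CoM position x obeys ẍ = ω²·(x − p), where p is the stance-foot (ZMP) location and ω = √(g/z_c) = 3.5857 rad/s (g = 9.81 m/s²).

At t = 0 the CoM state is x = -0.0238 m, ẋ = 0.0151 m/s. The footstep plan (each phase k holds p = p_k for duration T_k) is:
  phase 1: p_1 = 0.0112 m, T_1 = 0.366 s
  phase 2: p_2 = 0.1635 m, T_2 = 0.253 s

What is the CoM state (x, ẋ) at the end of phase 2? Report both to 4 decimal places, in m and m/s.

phase 1: p=0.0112, T=0.366, ωT=1.312366, cosh=1.992068, sinh=1.722886; start (x,ẋ)=(-0.023800, 0.015100) → end (x,ẋ)=(-0.051267, -0.186141)
phase 2: p=0.1635, T=0.253, ωT=0.907182, cosh=1.440496, sinh=1.036836; start (x,ẋ)=(-0.051267, -0.186141) → end (x,ẋ)=(-0.199695, -1.066592)

x = -0.1997, ẋ = -1.0666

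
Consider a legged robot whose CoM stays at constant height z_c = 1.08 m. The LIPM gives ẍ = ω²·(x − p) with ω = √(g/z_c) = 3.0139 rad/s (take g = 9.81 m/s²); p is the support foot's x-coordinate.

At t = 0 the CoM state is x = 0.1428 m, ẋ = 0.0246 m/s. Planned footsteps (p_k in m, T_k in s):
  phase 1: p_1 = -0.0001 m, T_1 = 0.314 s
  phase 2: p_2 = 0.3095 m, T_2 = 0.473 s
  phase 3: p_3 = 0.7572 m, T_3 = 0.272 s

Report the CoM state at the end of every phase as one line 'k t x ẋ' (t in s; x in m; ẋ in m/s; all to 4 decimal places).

1 0.3140 0.2206 0.5077
2 0.7870 0.4441 0.5921
3 1.0590 0.5126 -0.0606

phase 1: p=-0.0001, T=0.314, ωT=0.946365, cosh=1.482238, sinh=1.094089; start (x,ẋ)=(0.142800, 0.024600) → end (x,ẋ)=(0.220642, 0.507672)
phase 2: p=0.3095, T=0.473, ωT=1.425575, cosh=2.200309, sinh=1.959939; start (x,ẋ)=(0.220642, 0.507672) → end (x,ẋ)=(0.444124, 0.592146)
phase 3: p=0.7572, T=0.272, ωT=0.819781, cosh=1.355265, sinh=0.914737; start (x,ẋ)=(0.444124, 0.592146) → end (x,ẋ)=(0.512619, -0.060613)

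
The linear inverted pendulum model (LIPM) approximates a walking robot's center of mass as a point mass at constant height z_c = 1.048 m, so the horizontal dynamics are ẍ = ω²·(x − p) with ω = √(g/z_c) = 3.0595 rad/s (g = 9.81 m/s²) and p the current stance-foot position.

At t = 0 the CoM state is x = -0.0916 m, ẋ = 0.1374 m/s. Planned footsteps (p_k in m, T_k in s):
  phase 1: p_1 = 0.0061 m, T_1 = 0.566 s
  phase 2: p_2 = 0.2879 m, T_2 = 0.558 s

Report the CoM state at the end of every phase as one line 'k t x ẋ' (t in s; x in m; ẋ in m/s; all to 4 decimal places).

phase 1: p=0.0061, T=0.566, ωT=1.731677, cosh=2.913554, sinh=2.736567; start (x,ẋ)=(-0.091600, 0.137400) → end (x,ẋ)=(-0.155657, -0.417673)
phase 2: p=0.2879, T=0.558, ωT=1.707201, cosh=2.847440, sinh=2.666067; start (x,ẋ)=(-0.155657, -0.417673) → end (x,ẋ)=(-1.339065, -4.807320)

1 0.5660 -0.1557 -0.4177
2 1.1240 -1.3391 -4.8073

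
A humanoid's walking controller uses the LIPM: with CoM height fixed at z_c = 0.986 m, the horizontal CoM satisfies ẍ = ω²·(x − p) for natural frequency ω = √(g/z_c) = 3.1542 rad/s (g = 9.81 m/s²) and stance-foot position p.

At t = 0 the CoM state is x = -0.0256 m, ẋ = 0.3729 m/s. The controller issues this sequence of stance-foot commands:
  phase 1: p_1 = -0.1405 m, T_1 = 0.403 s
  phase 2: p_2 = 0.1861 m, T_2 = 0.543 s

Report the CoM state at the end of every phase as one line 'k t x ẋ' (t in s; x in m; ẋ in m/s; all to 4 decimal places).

phase 1: p=-0.1405, T=0.403, ωT=1.271143, cosh=1.922717, sinh=1.642206; start (x,ẋ)=(-0.025600, 0.372900) → end (x,ẋ)=(0.274567, 1.312146)
phase 2: p=0.1861, T=0.543, ωT=1.712731, cosh=2.862226, sinh=2.681853; start (x,ẋ)=(0.274567, 1.312146) → end (x,ẋ)=(1.554963, 4.504011)

1 0.4030 0.2746 1.3121
2 0.9460 1.5550 4.5040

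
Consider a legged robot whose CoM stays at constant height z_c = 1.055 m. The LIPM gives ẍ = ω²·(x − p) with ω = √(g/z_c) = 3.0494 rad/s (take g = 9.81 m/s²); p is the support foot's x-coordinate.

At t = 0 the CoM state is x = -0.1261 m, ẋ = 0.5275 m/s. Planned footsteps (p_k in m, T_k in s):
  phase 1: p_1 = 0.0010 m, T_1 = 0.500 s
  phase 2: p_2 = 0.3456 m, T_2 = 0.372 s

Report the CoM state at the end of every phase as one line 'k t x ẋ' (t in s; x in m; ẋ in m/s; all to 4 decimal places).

1 0.5000 0.0737 0.4210
2 0.8720 0.0716 -0.4334

phase 1: p=0.0010, T=0.500, ωT=1.524700, cosh=2.405726, sinh=2.188039; start (x,ẋ)=(-0.126100, 0.527500) → end (x,ẋ)=(0.073730, 0.420983)
phase 2: p=0.3456, T=0.372, ωT=1.134377, cosh=1.715429, sinh=1.393806; start (x,ẋ)=(0.073730, 0.420983) → end (x,ẋ)=(0.071647, -0.433356)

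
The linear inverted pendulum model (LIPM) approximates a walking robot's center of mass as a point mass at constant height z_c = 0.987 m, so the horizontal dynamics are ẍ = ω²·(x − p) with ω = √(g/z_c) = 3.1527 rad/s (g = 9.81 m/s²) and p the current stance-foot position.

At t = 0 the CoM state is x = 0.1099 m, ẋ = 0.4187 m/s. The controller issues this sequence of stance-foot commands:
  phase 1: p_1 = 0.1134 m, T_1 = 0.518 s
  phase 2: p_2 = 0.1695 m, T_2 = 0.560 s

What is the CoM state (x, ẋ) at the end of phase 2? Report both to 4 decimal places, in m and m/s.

x = 1.9331, ẋ = 5.6046

phase 1: p=0.1134, T=0.518, ωT=1.633099, cosh=2.657519, sinh=2.462195; start (x,ẋ)=(0.109900, 0.418700) → end (x,ẋ)=(0.431095, 1.085534)
phase 2: p=0.1695, T=0.560, ωT=1.765512, cosh=3.007832, sinh=2.836732; start (x,ẋ)=(0.431095, 1.085534) → end (x,ẋ)=(1.933074, 5.604644)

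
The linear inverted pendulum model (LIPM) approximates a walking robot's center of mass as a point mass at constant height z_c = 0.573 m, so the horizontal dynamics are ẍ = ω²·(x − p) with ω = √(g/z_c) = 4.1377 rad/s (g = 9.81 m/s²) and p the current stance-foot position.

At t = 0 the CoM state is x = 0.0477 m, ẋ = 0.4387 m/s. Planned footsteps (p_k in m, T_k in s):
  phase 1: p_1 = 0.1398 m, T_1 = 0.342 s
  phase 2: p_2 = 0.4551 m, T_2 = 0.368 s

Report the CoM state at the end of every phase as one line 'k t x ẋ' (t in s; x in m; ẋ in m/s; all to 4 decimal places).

1 0.3420 0.1444 0.2182
2 0.7100 -0.1759 -2.2828

phase 1: p=0.1398, T=0.342, ωT=1.415093, cosh=2.179887, sinh=1.936984; start (x,ẋ)=(0.047700, 0.438700) → end (x,ẋ)=(0.144401, 0.218166)
phase 2: p=0.4551, T=0.368, ωT=1.522674, cosh=2.401297, sinh=2.183169; start (x,ẋ)=(0.144401, 0.218166) → end (x,ẋ)=(-0.175869, -2.282752)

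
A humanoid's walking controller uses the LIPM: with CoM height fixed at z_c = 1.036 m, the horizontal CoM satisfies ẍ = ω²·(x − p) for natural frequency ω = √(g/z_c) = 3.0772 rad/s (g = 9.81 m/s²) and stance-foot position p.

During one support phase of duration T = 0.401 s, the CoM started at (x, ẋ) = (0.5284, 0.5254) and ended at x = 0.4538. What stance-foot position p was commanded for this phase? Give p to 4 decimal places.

p = 0.9258

ωT = 3.0772·0.401 = 1.233957; cosh(ωT) = 1.862967, sinh(ωT) = 1.571828
x(T) = p + (x₀−p)·cosh(ωT) + (ẋ₀/ω)·sinh(ωT) ⇒ p·(1 − cosh) = x(T) − x₀·cosh − (ẋ₀/ω)·sinh
numerator   = 0.4538 − (0.5284)·1.862967 − (0.5254/3.0772)·1.571828 = -0.798965
denominator = 1 − 1.862967 = -0.862967
p = -0.798965 / -0.862967 = 0.9258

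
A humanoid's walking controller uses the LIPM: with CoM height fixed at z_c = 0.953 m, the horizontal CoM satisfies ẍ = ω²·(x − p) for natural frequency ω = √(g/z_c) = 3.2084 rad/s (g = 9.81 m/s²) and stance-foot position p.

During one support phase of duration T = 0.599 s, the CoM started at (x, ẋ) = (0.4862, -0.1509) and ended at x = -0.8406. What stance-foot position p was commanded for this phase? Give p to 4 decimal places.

p = 0.9559

ωT = 3.2084·0.599 = 1.921832; cosh(ωT) = 3.489901, sinh(ωT) = 3.343562
x(T) = p + (x₀−p)·cosh(ωT) + (ẋ₀/ω)·sinh(ωT) ⇒ p·(1 − cosh) = x(T) − x₀·cosh − (ẋ₀/ω)·sinh
numerator   = -0.8406 − (0.4862)·3.489901 − (-0.1509/3.2084)·3.343562 = -2.380133
denominator = 1 − 3.489901 = -2.489901
p = -2.380133 / -2.489901 = 0.9559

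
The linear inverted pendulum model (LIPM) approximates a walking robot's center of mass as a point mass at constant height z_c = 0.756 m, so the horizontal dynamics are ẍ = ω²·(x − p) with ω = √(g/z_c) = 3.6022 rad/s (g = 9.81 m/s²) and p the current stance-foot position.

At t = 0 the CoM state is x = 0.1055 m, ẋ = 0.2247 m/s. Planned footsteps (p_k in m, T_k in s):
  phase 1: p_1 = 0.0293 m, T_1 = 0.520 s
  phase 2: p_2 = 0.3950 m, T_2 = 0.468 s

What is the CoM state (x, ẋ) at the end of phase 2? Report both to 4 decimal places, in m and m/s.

x = 1.8084, ẋ = 5.3341

phase 1: p=0.0293, T=0.520, ωT=1.873144, cosh=3.331184, sinh=3.177544; start (x,ẋ)=(0.105500, 0.224700) → end (x,ẋ)=(0.481347, 1.620714)
phase 2: p=0.3950, T=0.468, ωT=1.685830, cosh=2.791109, sinh=2.605818; start (x,ẋ)=(0.481347, 1.620714) → end (x,ẋ)=(1.808421, 5.334097)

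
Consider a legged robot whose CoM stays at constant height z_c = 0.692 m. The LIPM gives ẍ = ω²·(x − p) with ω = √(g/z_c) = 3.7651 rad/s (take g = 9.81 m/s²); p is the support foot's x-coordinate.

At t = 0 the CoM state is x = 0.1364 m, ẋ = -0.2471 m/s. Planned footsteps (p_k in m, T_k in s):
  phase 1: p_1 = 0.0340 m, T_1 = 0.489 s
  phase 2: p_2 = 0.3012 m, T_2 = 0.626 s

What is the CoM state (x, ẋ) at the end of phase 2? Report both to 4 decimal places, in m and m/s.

phase 1: p=0.0340, T=0.489, ωT=1.841134, cosh=3.231160, sinh=3.072522; start (x,ẋ)=(0.136400, -0.247100) → end (x,ẋ)=(0.163224, 0.386180)
phase 2: p=0.3012, T=0.626, ωT=2.356953, cosh=5.326717, sinh=5.232009; start (x,ẋ)=(0.163224, 0.386180) → end (x,ẋ)=(0.102879, -0.660924)

x = 0.1029, ẋ = -0.6609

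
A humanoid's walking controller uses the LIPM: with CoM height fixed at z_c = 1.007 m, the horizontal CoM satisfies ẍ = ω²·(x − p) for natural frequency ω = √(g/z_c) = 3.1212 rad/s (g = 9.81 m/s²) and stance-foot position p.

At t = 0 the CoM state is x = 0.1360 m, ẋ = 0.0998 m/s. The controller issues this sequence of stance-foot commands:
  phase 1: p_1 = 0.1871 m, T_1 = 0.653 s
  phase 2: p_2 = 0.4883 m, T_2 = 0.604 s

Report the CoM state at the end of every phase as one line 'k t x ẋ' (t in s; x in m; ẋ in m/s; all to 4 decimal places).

phase 1: p=0.1871, T=0.653, ωT=2.038144, cosh=3.903308, sinh=3.773038; start (x,ẋ)=(0.136000, 0.099800) → end (x,ẋ)=(0.108283, -0.212224)
phase 2: p=0.4883, T=0.604, ωT=1.885205, cosh=3.369751, sinh=3.217953; start (x,ẋ)=(0.108283, -0.212224) → end (x,ẋ)=(-1.011064, -4.531981)

1 0.6530 0.1083 -0.2122
2 1.2570 -1.0111 -4.5320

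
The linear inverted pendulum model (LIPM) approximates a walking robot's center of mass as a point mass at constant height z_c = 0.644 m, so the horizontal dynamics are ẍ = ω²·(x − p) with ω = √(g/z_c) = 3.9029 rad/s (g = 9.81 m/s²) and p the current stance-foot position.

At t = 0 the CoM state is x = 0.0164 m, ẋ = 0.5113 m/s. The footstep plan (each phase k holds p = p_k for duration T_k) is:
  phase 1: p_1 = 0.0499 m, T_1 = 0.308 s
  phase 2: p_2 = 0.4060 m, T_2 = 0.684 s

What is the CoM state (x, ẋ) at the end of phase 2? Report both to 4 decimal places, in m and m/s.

phase 1: p=0.0499, T=0.308, ωT=1.202093, cosh=1.813819, sinh=1.513255; start (x,ẋ)=(0.016400, 0.511300) → end (x,ẋ)=(0.187381, 0.729552)
phase 2: p=0.4060, T=0.684, ωT=2.669584, cosh=7.251619, sinh=7.182338; start (x,ẋ)=(0.187381, 0.729552) → end (x,ẋ)=(0.163223, -0.837877)

x = 0.1632, ẋ = -0.8379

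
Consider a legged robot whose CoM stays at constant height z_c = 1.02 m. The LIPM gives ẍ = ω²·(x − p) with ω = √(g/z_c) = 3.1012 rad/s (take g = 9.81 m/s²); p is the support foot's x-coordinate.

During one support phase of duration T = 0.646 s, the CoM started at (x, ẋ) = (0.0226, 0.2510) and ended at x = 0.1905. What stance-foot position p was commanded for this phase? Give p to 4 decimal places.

ωT = 3.1012·0.646 = 2.003375; cosh(ωT) = 3.774459, sinh(ωT) = 3.639579
x(T) = p + (x₀−p)·cosh(ωT) + (ẋ₀/ω)·sinh(ωT) ⇒ p·(1 − cosh) = x(T) − x₀·cosh − (ẋ₀/ω)·sinh
numerator   = 0.1905 − (0.0226)·3.774459 − (0.2510/3.1012)·3.639579 = -0.189377
denominator = 1 − 3.774459 = -2.774459
p = -0.189377 / -2.774459 = 0.0683

p = 0.0683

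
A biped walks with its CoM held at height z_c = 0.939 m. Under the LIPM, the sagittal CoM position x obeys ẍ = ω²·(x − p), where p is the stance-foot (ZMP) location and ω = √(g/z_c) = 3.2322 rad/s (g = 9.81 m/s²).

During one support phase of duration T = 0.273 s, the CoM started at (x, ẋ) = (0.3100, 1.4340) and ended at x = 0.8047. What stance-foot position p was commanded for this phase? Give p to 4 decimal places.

p = 0.1886

ωT = 3.2322·0.273 = 0.882391; cosh(ωT) = 1.415231, sinh(ωT) = 1.001439
x(T) = p + (x₀−p)·cosh(ωT) + (ẋ₀/ω)·sinh(ωT) ⇒ p·(1 − cosh) = x(T) − x₀·cosh − (ẋ₀/ω)·sinh
numerator   = 0.8047 − (0.3100)·1.415231 − (1.4340/3.2322)·1.001439 = -0.078321
denominator = 1 − 1.415231 = -0.415231
p = -0.078321 / -0.415231 = 0.1886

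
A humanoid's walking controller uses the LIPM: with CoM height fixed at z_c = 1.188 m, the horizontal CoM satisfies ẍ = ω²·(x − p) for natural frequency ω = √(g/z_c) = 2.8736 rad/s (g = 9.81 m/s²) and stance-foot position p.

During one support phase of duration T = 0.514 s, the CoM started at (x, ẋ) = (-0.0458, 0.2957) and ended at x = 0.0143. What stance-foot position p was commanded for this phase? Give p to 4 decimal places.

ωT = 2.8736·0.514 = 1.477030; cosh(ωT) = 2.304117, sinh(ωT) = 2.075803
x(T) = p + (x₀−p)·cosh(ωT) + (ẋ₀/ω)·sinh(ωT) ⇒ p·(1 − cosh) = x(T) − x₀·cosh − (ẋ₀/ω)·sinh
numerator   = 0.0143 − (-0.0458)·2.304117 − (0.2957/2.8736)·2.075803 = -0.093776
denominator = 1 − 2.304117 = -1.304117
p = -0.093776 / -1.304117 = 0.0719

p = 0.0719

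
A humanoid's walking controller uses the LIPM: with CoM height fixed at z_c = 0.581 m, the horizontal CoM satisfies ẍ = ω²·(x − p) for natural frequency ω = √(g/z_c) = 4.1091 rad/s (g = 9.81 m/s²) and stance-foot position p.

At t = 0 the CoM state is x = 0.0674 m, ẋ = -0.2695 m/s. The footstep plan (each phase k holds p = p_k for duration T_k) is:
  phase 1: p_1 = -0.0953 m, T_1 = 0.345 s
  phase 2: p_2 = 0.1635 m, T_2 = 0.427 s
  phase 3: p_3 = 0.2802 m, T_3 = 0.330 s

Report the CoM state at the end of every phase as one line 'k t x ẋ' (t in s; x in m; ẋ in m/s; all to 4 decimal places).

1 0.3450 0.1328 0.7099
2 0.7720 0.5564 1.7592
3 1.1020 1.6273 5.6962

phase 1: p=-0.0953, T=0.345, ωT=1.417639, cosh=2.184826, sinh=1.942541; start (x,ẋ)=(0.067400, -0.269500) → end (x,ẋ)=(0.132767, 0.709876)
phase 2: p=0.1635, T=0.427, ωT=1.754586, cosh=2.977016, sinh=2.804037; start (x,ẋ)=(0.132767, 0.709876) → end (x,ẋ)=(0.556426, 1.759209)
phase 3: p=0.2802, T=0.330, ωT=1.356003, cosh=2.069170, sinh=1.811481; start (x,ẋ)=(0.556426, 1.759209) → end (x,ẋ)=(1.627299, 5.696205)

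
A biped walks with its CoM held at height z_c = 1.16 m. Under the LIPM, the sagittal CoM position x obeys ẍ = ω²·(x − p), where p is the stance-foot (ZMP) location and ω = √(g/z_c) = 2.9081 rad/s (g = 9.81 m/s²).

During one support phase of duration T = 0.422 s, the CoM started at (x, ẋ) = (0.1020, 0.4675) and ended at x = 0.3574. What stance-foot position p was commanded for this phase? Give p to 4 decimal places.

ωT = 2.9081·0.422 = 1.227218; cosh(ωT) = 1.852416, sinh(ωT) = 1.559309
x(T) = p + (x₀−p)·cosh(ωT) + (ẋ₀/ω)·sinh(ωT) ⇒ p·(1 − cosh) = x(T) − x₀·cosh − (ẋ₀/ω)·sinh
numerator   = 0.3574 − (0.1020)·1.852416 − (0.4675/2.9081)·1.559309 = -0.082218
denominator = 1 − 1.852416 = -0.852416
p = -0.082218 / -0.852416 = 0.0965

p = 0.0965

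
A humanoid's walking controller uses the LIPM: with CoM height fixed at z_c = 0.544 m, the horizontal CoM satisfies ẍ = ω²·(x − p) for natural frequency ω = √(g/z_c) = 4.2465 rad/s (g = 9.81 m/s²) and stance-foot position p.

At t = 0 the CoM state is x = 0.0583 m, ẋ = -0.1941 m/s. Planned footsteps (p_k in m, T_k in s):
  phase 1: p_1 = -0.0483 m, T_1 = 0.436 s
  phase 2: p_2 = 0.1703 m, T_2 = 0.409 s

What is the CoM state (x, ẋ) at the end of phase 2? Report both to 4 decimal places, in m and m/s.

phase 1: p=-0.0483, T=0.436, ωT=1.851474, cosh=3.263103, sinh=3.106098; start (x,ẋ)=(0.058300, -0.194100) → end (x,ẋ)=(0.157573, 0.772690)
phase 2: p=0.1703, T=0.409, ωT=1.736819, cosh=2.927663, sinh=2.751583; start (x,ẋ)=(0.157573, 0.772690) → end (x,ẋ)=(0.633715, 2.113462)

x = 0.6337, ẋ = 2.1135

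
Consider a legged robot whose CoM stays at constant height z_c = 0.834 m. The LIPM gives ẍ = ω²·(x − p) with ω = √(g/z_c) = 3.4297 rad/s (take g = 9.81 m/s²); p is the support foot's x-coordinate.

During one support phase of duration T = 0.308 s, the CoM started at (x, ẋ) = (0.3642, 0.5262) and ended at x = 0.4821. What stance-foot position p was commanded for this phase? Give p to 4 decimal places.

p = 0.4885

ωT = 3.4297·0.308 = 1.056348; cosh(ωT) = 1.611786, sinh(ωT) = 1.264062
x(T) = p + (x₀−p)·cosh(ωT) + (ẋ₀/ω)·sinh(ωT) ⇒ p·(1 − cosh) = x(T) − x₀·cosh − (ẋ₀/ω)·sinh
numerator   = 0.4821 − (0.3642)·1.611786 − (0.5262/3.4297)·1.264062 = -0.298850
denominator = 1 − 1.611786 = -0.611786
p = -0.298850 / -0.611786 = 0.4885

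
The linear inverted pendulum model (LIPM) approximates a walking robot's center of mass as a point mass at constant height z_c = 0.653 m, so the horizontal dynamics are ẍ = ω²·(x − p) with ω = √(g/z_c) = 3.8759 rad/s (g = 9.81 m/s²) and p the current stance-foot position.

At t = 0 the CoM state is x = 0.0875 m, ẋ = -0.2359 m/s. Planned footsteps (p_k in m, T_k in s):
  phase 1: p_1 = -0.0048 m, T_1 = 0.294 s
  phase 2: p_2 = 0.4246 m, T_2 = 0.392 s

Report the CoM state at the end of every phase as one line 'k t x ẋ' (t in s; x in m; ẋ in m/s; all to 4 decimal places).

phase 1: p=-0.0048, T=0.294, ωT=1.139515, cosh=1.722613, sinh=1.402638; start (x,ẋ)=(0.087500, -0.235900) → end (x,ẋ)=(0.068828, 0.095423)
phase 2: p=0.4246, T=0.392, ωT=1.519353, cosh=2.394060, sinh=2.175207; start (x,ẋ)=(0.068828, 0.095423) → end (x,ẋ)=(-0.373587, -2.771023)

1 0.2940 0.0688 0.0954
2 0.6860 -0.3736 -2.7710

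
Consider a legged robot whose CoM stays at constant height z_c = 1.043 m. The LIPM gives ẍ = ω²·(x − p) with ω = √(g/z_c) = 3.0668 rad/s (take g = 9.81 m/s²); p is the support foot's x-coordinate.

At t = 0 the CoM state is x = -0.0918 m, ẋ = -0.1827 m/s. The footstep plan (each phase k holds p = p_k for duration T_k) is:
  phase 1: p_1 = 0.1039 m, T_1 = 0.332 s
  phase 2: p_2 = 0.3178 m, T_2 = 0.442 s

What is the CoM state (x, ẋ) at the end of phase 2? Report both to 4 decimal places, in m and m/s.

phase 1: p=0.1039, T=0.332, ωT=1.018178, cosh=1.564699, sinh=1.203446; start (x,ẋ)=(-0.091800, -0.182700) → end (x,ẋ)=(-0.274005, -1.008146)
phase 2: p=0.3178, T=0.442, ωT=1.355526, cosh=2.068305, sinh=1.810494; start (x,ẋ)=(-0.274005, -1.008146) → end (x,ẋ)=(-1.501396, -5.371106)

x = -1.5014, ẋ = -5.3711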